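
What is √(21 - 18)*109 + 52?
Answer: 52 + 109*√3 ≈ 240.79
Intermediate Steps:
√(21 - 18)*109 + 52 = √3*109 + 52 = 109*√3 + 52 = 52 + 109*√3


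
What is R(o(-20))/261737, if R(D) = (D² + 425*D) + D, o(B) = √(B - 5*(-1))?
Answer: -15/261737 + 426*I*√15/261737 ≈ -5.7309e-5 + 0.0063036*I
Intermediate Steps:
o(B) = √(5 + B) (o(B) = √(B + 5) = √(5 + B))
R(D) = D² + 426*D
R(o(-20))/261737 = (√(5 - 20)*(426 + √(5 - 20)))/261737 = (√(-15)*(426 + √(-15)))*(1/261737) = ((I*√15)*(426 + I*√15))*(1/261737) = (I*√15*(426 + I*√15))*(1/261737) = I*√15*(426 + I*√15)/261737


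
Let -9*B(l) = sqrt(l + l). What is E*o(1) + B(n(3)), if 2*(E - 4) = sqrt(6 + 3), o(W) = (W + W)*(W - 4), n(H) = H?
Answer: -33 - sqrt(6)/9 ≈ -33.272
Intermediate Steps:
o(W) = 2*W*(-4 + W) (o(W) = (2*W)*(-4 + W) = 2*W*(-4 + W))
E = 11/2 (E = 4 + sqrt(6 + 3)/2 = 4 + sqrt(9)/2 = 4 + (1/2)*3 = 4 + 3/2 = 11/2 ≈ 5.5000)
B(l) = -sqrt(2)*sqrt(l)/9 (B(l) = -sqrt(l + l)/9 = -sqrt(2)*sqrt(l)/9)
E*o(1) + B(n(3)) = 11*(2*1*(-4 + 1))/2 - sqrt(2)*sqrt(3)/9 = 11*(2*1*(-3))/2 - sqrt(6)/9 = (11/2)*(-6) - sqrt(6)/9 = -33 - sqrt(6)/9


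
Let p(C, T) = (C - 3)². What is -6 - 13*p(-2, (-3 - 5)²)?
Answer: -331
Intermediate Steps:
p(C, T) = (-3 + C)²
-6 - 13*p(-2, (-3 - 5)²) = -6 - 13*(-3 - 2)² = -6 - 13*(-5)² = -6 - 13*25 = -6 - 325 = -331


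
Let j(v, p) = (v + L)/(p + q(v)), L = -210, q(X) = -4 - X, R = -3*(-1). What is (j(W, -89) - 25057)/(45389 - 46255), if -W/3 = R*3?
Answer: 551175/19052 ≈ 28.930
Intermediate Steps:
R = 3
W = -27 (W = -9*3 = -3*9 = -27)
j(v, p) = (-210 + v)/(-4 + p - v) (j(v, p) = (v - 210)/(p + (-4 - v)) = (-210 + v)/(-4 + p - v))
(j(W, -89) - 25057)/(45389 - 46255) = ((210 - 1*(-27))/(4 - 27 - 1*(-89)) - 25057)/(45389 - 46255) = ((210 + 27)/(4 - 27 + 89) - 25057)/(-866) = (237/66 - 25057)*(-1/866) = ((1/66)*237 - 25057)*(-1/866) = (79/22 - 25057)*(-1/866) = -551175/22*(-1/866) = 551175/19052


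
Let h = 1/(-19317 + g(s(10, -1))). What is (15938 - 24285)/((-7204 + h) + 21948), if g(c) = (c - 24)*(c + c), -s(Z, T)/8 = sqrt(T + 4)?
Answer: -44060387967902577/77827525801929553 - 3205248*sqrt(3)/77827525801929553 ≈ -0.56613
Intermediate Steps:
s(Z, T) = -8*sqrt(4 + T) (s(Z, T) = -8*sqrt(T + 4) = -8*sqrt(4 + T))
g(c) = 2*c*(-24 + c) (g(c) = (-24 + c)*(2*c) = 2*c*(-24 + c))
h = 1/(-19317 - 16*sqrt(3)*(-24 - 8*sqrt(3))) (h = 1/(-19317 + 2*(-8*sqrt(4 - 1))*(-24 - 8*sqrt(4 - 1))) = 1/(-19317 + 2*(-8*sqrt(3))*(-24 - 8*sqrt(3))) = 1/(-19317 - 16*sqrt(3)*(-24 - 8*sqrt(3))) ≈ -5.4741e-5)
(15938 - 24285)/((-7204 + h) + 21948) = (15938 - 24285)/((-7204 + (-6311/119338707 - 128*sqrt(3)/119338707)) + 21948) = -8347/((-859716051539/119338707 - 128*sqrt(3)/119338707) + 21948) = -8347/(1759529889697/119338707 - 128*sqrt(3)/119338707)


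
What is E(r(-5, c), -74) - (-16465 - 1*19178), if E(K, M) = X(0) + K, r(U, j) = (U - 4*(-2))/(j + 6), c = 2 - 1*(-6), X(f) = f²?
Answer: 499005/14 ≈ 35643.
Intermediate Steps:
c = 8 (c = 2 + 6 = 8)
r(U, j) = (8 + U)/(6 + j) (r(U, j) = (U + 8)/(6 + j) = (8 + U)/(6 + j))
E(K, M) = K (E(K, M) = 0² + K = 0 + K = K)
E(r(-5, c), -74) - (-16465 - 1*19178) = (8 - 5)/(6 + 8) - (-16465 - 1*19178) = 3/14 - (-16465 - 19178) = (1/14)*3 - 1*(-35643) = 3/14 + 35643 = 499005/14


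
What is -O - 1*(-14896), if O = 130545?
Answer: -115649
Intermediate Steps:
-O - 1*(-14896) = -1*130545 - 1*(-14896) = -130545 + 14896 = -115649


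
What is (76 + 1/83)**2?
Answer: 39803481/6889 ≈ 5777.8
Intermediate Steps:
(76 + 1/83)**2 = (6309/83)**2 = 39803481/6889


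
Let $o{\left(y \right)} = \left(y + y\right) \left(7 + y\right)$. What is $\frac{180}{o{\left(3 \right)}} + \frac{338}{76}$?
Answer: $\frac{283}{38} \approx 7.4474$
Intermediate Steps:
$o{\left(y \right)} = 2 y \left(7 + y\right)$
$\frac{180}{o{\left(3 \right)}} + \frac{338}{76} = \frac{180}{2 \cdot 3 \left(7 + 3\right)} + \frac{338}{76} = \frac{180}{2 \cdot 3 \cdot 10} + 338 \cdot \frac{1}{76} = \frac{180}{60} + \frac{169}{38} = 180 \cdot \frac{1}{60} + \frac{169}{38} = 3 + \frac{169}{38} = \frac{283}{38}$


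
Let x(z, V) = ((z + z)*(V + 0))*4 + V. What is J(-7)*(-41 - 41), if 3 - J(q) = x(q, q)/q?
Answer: -4756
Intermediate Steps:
x(z, V) = V + 8*V*z (x(z, V) = ((2*z)*V)*4 + V = (2*V*z)*4 + V = 8*V*z + V = V + 8*V*z)
J(q) = 2 - 8*q (J(q) = 3 - q*(1 + 8*q)/q = 3 - (1 + 8*q) = 3 + (-1 - 8*q) = 2 - 8*q)
J(-7)*(-41 - 41) = (2 - 8*(-7))*(-41 - 41) = (2 + 56)*(-82) = 58*(-82) = -4756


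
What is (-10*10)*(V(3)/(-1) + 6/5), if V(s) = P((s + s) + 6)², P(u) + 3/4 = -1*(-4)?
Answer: 3745/4 ≈ 936.25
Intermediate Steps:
P(u) = 13/4 (P(u) = -¾ - 1*(-4) = -¾ + 4 = 13/4)
V(s) = 169/16 (V(s) = (13/4)² = 169/16)
(-10*10)*(V(3)/(-1) + 6/5) = (-10*10)*((169/16)/(-1) + 6/5) = -100*((169/16)*(-1) + 6*(⅕)) = -100*(-169/16 + 6/5) = -100*(-749/80) = 3745/4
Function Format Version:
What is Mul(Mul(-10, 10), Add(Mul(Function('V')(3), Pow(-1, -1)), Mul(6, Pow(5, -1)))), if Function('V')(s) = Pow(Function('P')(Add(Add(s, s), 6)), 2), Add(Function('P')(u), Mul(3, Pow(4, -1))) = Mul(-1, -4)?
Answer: Rational(3745, 4) ≈ 936.25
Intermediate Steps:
Function('P')(u) = Rational(13, 4) (Function('P')(u) = Add(Rational(-3, 4), Mul(-1, -4)) = Add(Rational(-3, 4), 4) = Rational(13, 4))
Function('V')(s) = Rational(169, 16) (Function('V')(s) = Pow(Rational(13, 4), 2) = Rational(169, 16))
Mul(Mul(-10, 10), Add(Mul(Function('V')(3), Pow(-1, -1)), Mul(6, Pow(5, -1)))) = Mul(Mul(-10, 10), Add(Mul(Rational(169, 16), Pow(-1, -1)), Mul(6, Pow(5, -1)))) = Mul(-100, Add(Mul(Rational(169, 16), -1), Mul(6, Rational(1, 5)))) = Mul(-100, Add(Rational(-169, 16), Rational(6, 5))) = Mul(-100, Rational(-749, 80)) = Rational(3745, 4)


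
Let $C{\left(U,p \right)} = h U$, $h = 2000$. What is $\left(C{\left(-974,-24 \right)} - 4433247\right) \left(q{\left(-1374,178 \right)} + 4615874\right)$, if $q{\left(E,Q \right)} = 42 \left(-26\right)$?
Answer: $-29448063793154$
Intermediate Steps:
$C{\left(U,p \right)} = 2000 U$
$q{\left(E,Q \right)} = -1092$
$\left(C{\left(-974,-24 \right)} - 4433247\right) \left(q{\left(-1374,178 \right)} + 4615874\right) = \left(2000 \left(-974\right) - 4433247\right) \left(-1092 + 4615874\right) = \left(-1948000 - 4433247\right) 4614782 = \left(-6381247\right) 4614782 = -29448063793154$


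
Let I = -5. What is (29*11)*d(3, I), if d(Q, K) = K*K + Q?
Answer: 8932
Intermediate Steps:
d(Q, K) = Q + K² (d(Q, K) = K² + Q = Q + K²)
(29*11)*d(3, I) = (29*11)*(3 + (-5)²) = 319*(3 + 25) = 319*28 = 8932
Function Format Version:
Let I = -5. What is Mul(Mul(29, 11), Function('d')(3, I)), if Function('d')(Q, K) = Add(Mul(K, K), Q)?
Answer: 8932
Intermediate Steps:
Function('d')(Q, K) = Add(Q, Pow(K, 2)) (Function('d')(Q, K) = Add(Pow(K, 2), Q) = Add(Q, Pow(K, 2)))
Mul(Mul(29, 11), Function('d')(3, I)) = Mul(Mul(29, 11), Add(3, Pow(-5, 2))) = Mul(319, Add(3, 25)) = Mul(319, 28) = 8932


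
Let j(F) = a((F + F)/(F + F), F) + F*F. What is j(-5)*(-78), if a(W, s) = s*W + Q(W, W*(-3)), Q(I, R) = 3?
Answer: -1794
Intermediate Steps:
a(W, s) = 3 + W*s (a(W, s) = s*W + 3 = W*s + 3 = 3 + W*s)
j(F) = 3 + F + F**2 (j(F) = (3 + ((F + F)/(F + F))*F) + F*F = (3 + ((2*F)/((2*F)))*F) + F**2 = (3 + ((2*F)*(1/(2*F)))*F) + F**2 = (3 + 1*F) + F**2 = (3 + F) + F**2 = 3 + F + F**2)
j(-5)*(-78) = (3 - 5 + (-5)**2)*(-78) = (3 - 5 + 25)*(-78) = 23*(-78) = -1794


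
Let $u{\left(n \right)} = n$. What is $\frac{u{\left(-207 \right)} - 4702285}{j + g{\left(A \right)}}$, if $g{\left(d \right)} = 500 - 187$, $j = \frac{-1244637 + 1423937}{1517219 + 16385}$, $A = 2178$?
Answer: $- \frac{901470067646}{60024669} \approx -15018.0$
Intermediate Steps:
$j = \frac{44825}{383401}$ ($j = \frac{179300}{1533604} = 179300 \cdot \frac{1}{1533604} = \frac{44825}{383401} \approx 0.11691$)
$g{\left(d \right)} = 313$ ($g{\left(d \right)} = 500 - 187 = 313$)
$\frac{u{\left(-207 \right)} - 4702285}{j + g{\left(A \right)}} = \frac{-207 - 4702285}{\frac{44825}{383401} + 313} = - \frac{4702492}{\frac{120049338}{383401}} = \left(-4702492\right) \frac{383401}{120049338} = - \frac{901470067646}{60024669}$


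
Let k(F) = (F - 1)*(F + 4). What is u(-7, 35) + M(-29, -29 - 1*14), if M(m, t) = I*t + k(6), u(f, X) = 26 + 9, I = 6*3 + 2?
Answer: -775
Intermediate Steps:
I = 20 (I = 18 + 2 = 20)
k(F) = (-1 + F)*(4 + F)
u(f, X) = 35
M(m, t) = 50 + 20*t (M(m, t) = 20*t + (-4 + 6**2 + 3*6) = 20*t + (-4 + 36 + 18) = 20*t + 50 = 50 + 20*t)
u(-7, 35) + M(-29, -29 - 1*14) = 35 + (50 + 20*(-29 - 1*14)) = 35 + (50 + 20*(-29 - 14)) = 35 + (50 + 20*(-43)) = 35 + (50 - 860) = 35 - 810 = -775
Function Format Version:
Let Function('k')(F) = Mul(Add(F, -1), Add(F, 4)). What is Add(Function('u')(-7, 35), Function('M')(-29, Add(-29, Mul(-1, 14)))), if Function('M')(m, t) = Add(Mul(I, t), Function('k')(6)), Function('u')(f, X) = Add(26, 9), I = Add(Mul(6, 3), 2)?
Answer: -775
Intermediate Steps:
I = 20 (I = Add(18, 2) = 20)
Function('k')(F) = Mul(Add(-1, F), Add(4, F))
Function('u')(f, X) = 35
Function('M')(m, t) = Add(50, Mul(20, t)) (Function('M')(m, t) = Add(Mul(20, t), Add(-4, Pow(6, 2), Mul(3, 6))) = Add(Mul(20, t), Add(-4, 36, 18)) = Add(Mul(20, t), 50) = Add(50, Mul(20, t)))
Add(Function('u')(-7, 35), Function('M')(-29, Add(-29, Mul(-1, 14)))) = Add(35, Add(50, Mul(20, Add(-29, Mul(-1, 14))))) = Add(35, Add(50, Mul(20, Add(-29, -14)))) = Add(35, Add(50, Mul(20, -43))) = Add(35, Add(50, -860)) = Add(35, -810) = -775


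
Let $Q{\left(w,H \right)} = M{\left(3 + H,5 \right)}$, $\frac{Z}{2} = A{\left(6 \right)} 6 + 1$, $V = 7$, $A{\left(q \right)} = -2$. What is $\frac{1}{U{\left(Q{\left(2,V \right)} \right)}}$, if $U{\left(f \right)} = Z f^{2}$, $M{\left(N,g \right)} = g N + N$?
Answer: $- \frac{1}{79200} \approx -1.2626 \cdot 10^{-5}$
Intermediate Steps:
$M{\left(N,g \right)} = N + N g$ ($M{\left(N,g \right)} = N g + N = N + N g$)
$Z = -22$ ($Z = 2 \left(\left(-2\right) 6 + 1\right) = 2 \left(-12 + 1\right) = 2 \left(-11\right) = -22$)
$Q{\left(w,H \right)} = 18 + 6 H$ ($Q{\left(w,H \right)} = \left(3 + H\right) \left(1 + 5\right) = \left(3 + H\right) 6 = 18 + 6 H$)
$U{\left(f \right)} = - 22 f^{2}$
$\frac{1}{U{\left(Q{\left(2,V \right)} \right)}} = \frac{1}{\left(-22\right) \left(18 + 6 \cdot 7\right)^{2}} = \frac{1}{\left(-22\right) \left(18 + 42\right)^{2}} = \frac{1}{\left(-22\right) 60^{2}} = \frac{1}{\left(-22\right) 3600} = \frac{1}{-79200} = - \frac{1}{79200}$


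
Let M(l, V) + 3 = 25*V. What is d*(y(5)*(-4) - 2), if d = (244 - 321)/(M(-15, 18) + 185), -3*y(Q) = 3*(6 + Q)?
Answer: -1617/316 ≈ -5.1171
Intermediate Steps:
M(l, V) = -3 + 25*V
y(Q) = -6 - Q (y(Q) = -(6 + Q) = -(18 + 3*Q)/3 = -6 - Q)
d = -77/632 (d = (244 - 321)/((-3 + 25*18) + 185) = -77/((-3 + 450) + 185) = -77/(447 + 185) = -77/632 ≈ -0.12184)
d*(y(5)*(-4) - 2) = -77*((-6 - 1*5)*(-4) - 2)/632 = -77*((-6 - 5)*(-4) - 2)/632 = -77*(-11*(-4) - 2)/632 = -77*(44 - 2)/632 = -77/632*42 = -1617/316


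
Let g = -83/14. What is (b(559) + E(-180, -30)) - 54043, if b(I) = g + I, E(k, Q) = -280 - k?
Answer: -750259/14 ≈ -53590.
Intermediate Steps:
g = -83/14 (g = -83*1/14 = -83/14 ≈ -5.9286)
b(I) = -83/14 + I
(b(559) + E(-180, -30)) - 54043 = ((-83/14 + 559) + (-280 - 1*(-180))) - 54043 = (7743/14 + (-280 + 180)) - 54043 = (7743/14 - 100) - 54043 = 6343/14 - 54043 = -750259/14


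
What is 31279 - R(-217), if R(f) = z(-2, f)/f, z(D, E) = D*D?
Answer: 6787547/217 ≈ 31279.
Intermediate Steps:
z(D, E) = D²
R(f) = 4/f (R(f) = (-2)²/f = 4/f)
31279 - R(-217) = 31279 - 4/(-217) = 31279 - 4*(-1)/217 = 31279 - 1*(-4/217) = 31279 + 4/217 = 6787547/217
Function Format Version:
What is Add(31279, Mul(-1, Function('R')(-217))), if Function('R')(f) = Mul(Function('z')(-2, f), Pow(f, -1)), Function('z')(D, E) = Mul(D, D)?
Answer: Rational(6787547, 217) ≈ 31279.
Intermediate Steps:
Function('z')(D, E) = Pow(D, 2)
Function('R')(f) = Mul(4, Pow(f, -1)) (Function('R')(f) = Mul(Pow(-2, 2), Pow(f, -1)) = Mul(4, Pow(f, -1)))
Add(31279, Mul(-1, Function('R')(-217))) = Add(31279, Mul(-1, Mul(4, Pow(-217, -1)))) = Add(31279, Mul(-1, Mul(4, Rational(-1, 217)))) = Add(31279, Mul(-1, Rational(-4, 217))) = Add(31279, Rational(4, 217)) = Rational(6787547, 217)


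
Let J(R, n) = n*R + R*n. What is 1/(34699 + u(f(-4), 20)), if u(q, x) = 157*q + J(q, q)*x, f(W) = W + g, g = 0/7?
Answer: 1/34711 ≈ 2.8809e-5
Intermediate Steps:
g = 0 (g = 0*(⅐) = 0)
f(W) = W (f(W) = W + 0 = W)
J(R, n) = 2*R*n (J(R, n) = R*n + R*n = 2*R*n)
u(q, x) = 157*q + 2*x*q² (u(q, x) = 157*q + (2*q*q)*x = 157*q + (2*q²)*x = 157*q + 2*x*q²)
1/(34699 + u(f(-4), 20)) = 1/(34699 - 4*(157 + 2*(-4)*20)) = 1/(34699 - 4*(157 - 160)) = 1/(34699 - 4*(-3)) = 1/(34699 + 12) = 1/34711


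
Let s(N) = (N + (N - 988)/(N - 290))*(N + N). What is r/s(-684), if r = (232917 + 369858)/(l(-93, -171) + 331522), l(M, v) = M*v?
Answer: 68667/36940671872 ≈ 1.8588e-6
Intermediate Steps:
s(N) = 2*N*(N + (-988 + N)/(-290 + N)) (s(N) = (N + (-988 + N)/(-290 + N))*(2*N) = 2*N*(N + (-988 + N)/(-290 + N)))
r = 24111/13897 (r = (232917 + 369858)/(-93*(-171) + 331522) = 602775/(15903 + 331522) = 602775/347425 = 602775*(1/347425) = 24111/13897 ≈ 1.7350)
r/s(-684) = 24111/(13897*((2*(-684)*(-988 + (-684)² - 289*(-684))/(-290 - 684)))) = 24111/(13897*((2*(-684)*(-988 + 467856 + 197676)/(-974)))) = 24111/(13897*((2*(-684)*(-1/974)*664544))) = 24111/(13897*(454548096/487)) = (24111/13897)*(487/454548096) = 68667/36940671872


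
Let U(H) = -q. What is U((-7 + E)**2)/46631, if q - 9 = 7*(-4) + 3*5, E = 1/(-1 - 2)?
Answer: 4/46631 ≈ 8.5780e-5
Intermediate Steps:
E = -1/3 (E = 1/(-3) = -1/3 ≈ -0.33333)
q = -4 (q = 9 + (7*(-4) + 3*5) = 9 + (-28 + 15) = 9 - 13 = -4)
U(H) = 4 (U(H) = -1*(-4) = 4)
U((-7 + E)**2)/46631 = 4/46631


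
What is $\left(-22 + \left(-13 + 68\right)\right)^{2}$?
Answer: $1089$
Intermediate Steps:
$\left(-22 + \left(-13 + 68\right)\right)^{2} = \left(-22 + 55\right)^{2} = 33^{2} = 1089$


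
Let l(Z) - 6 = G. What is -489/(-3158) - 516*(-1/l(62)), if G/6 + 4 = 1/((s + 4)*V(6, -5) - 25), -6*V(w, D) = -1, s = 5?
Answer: -12694709/451594 ≈ -28.111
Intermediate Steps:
V(w, D) = ⅙ (V(w, D) = -⅙*(-1) = ⅙)
G = -1140/47 (G = -24 + 6/((5 + 4)*(⅙) - 25) = -24 + 6/(9*(⅙) - 25) = -24 + 6/(3/2 - 25) = -24 + 6/(-47/2) = -24 + 6*(-2/47) = -24 - 12/47 = -1140/47 ≈ -24.255)
l(Z) = -858/47 (l(Z) = 6 - 1140/47 = -858/47)
-489/(-3158) - 516*(-1/l(62)) = -489/(-3158) - 516/((-1*(-858/47))) = -489*(-1/3158) - 516/858/47 = 489/3158 - 516*47/858 = 489/3158 - 4042/143 = -12694709/451594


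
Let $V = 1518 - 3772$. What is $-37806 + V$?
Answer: $-40060$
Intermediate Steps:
$V = -2254$ ($V = 1518 - 3772 = -2254$)
$-37806 + V = -37806 - 2254 = -40060$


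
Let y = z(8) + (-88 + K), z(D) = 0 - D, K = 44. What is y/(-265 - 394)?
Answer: 52/659 ≈ 0.078907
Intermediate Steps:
z(D) = -D
y = -52 (y = -1*8 + (-88 + 44) = -8 - 44 = -52)
y/(-265 - 394) = -52/(-265 - 394) = -52/(-659) = -52*(-1/659) = 52/659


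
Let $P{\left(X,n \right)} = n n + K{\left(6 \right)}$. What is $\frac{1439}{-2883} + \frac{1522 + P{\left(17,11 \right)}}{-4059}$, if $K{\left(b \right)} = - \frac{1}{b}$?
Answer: $- \frac{21154379}{23404194} \approx -0.90387$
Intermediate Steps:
$P{\left(X,n \right)} = - \frac{1}{6} + n^{2}$ ($P{\left(X,n \right)} = n n - \frac{1}{6} = n^{2} - \frac{1}{6} = - \frac{1}{6} + n^{2}$)
$\frac{1439}{-2883} + \frac{1522 + P{\left(17,11 \right)}}{-4059} = \frac{1439}{-2883} + \frac{1522 - \left(\frac{1}{6} - 11^{2}\right)}{-4059} = 1439 \left(- \frac{1}{2883}\right) + \left(1522 + \left(- \frac{1}{6} + 121\right)\right) \left(- \frac{1}{4059}\right) = - \frac{1439}{2883} + \left(1522 + \frac{725}{6}\right) \left(- \frac{1}{4059}\right) = - \frac{1439}{2883} + \frac{9857}{6} \left(- \frac{1}{4059}\right) = - \frac{1439}{2883} - \frac{9857}{24354} = - \frac{21154379}{23404194}$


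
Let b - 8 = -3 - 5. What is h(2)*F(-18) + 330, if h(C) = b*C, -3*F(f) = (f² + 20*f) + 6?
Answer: 330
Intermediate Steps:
b = 0 (b = 8 + (-3 - 5) = 8 - 8 = 0)
F(f) = -2 - 20*f/3 - f²/3 (F(f) = -((f² + 20*f) + 6)/3 = -(6 + f² + 20*f)/3 = -2 - 20*f/3 - f²/3)
h(C) = 0 (h(C) = 0*C = 0)
h(2)*F(-18) + 330 = 0*(-2 - 20/3*(-18) - ⅓*(-18)²) + 330 = 0*(-2 + 120 - ⅓*324) + 330 = 0*(-2 + 120 - 108) + 330 = 0*10 + 330 = 0 + 330 = 330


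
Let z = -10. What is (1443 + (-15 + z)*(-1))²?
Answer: 2155024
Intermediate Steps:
(1443 + (-15 + z)*(-1))² = (1443 + (-15 - 10)*(-1))² = (1443 - 25*(-1))² = (1443 + 25)² = 1468² = 2155024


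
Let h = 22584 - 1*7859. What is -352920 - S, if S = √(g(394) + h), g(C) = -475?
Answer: -352920 - 5*√570 ≈ -3.5304e+5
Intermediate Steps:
h = 14725 (h = 22584 - 7859 = 14725)
S = 5*√570 (S = √(-475 + 14725) = √14250 = 5*√570 ≈ 119.37)
-352920 - S = -352920 - 5*√570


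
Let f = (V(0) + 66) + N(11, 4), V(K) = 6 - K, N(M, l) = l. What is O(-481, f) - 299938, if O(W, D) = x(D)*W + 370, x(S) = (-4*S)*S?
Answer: 10813456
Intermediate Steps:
x(S) = -4*S²
f = 76 (f = ((6 - 1*0) + 66) + 4 = ((6 + 0) + 66) + 4 = (6 + 66) + 4 = 72 + 4 = 76)
O(W, D) = 370 - 4*W*D² (O(W, D) = (-4*D²)*W + 370 = -4*W*D² + 370 = 370 - 4*W*D²)
O(-481, f) - 299938 = (370 - 4*(-481)*76²) - 299938 = (370 - 4*(-481)*5776) - 299938 = (370 + 11113024) - 299938 = 11113394 - 299938 = 10813456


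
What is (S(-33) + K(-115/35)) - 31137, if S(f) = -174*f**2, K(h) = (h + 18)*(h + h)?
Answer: -10815265/49 ≈ -2.2072e+5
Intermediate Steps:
K(h) = 2*h*(18 + h) (K(h) = (18 + h)*(2*h) = 2*h*(18 + h))
(S(-33) + K(-115/35)) - 31137 = (-174*(-33)**2 + 2*(-115/35)*(18 - 115/35)) - 31137 = (-174*1089 + 2*(-115*1/35)*(18 - 115*1/35)) - 31137 = (-189486 + 2*(-23/7)*(18 - 23/7)) - 31137 = (-189486 + 2*(-23/7)*(103/7)) - 31137 = (-189486 - 4738/49) - 31137 = -9289552/49 - 31137 = -10815265/49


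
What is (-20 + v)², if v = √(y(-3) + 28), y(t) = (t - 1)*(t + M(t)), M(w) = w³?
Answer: 548 - 80*√37 ≈ 61.379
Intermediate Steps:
y(t) = (-1 + t)*(t + t³) (y(t) = (t - 1)*(t + t³) = (-1 + t)*(t + t³))
v = 2*√37 (v = √(-3*(-1 - 3 + (-3)³ - 1*(-3)²) + 28) = √(-3*(-1 - 3 - 27 - 1*9) + 28) = √(-3*(-1 - 3 - 27 - 9) + 28) = √(-3*(-40) + 28) = √(120 + 28) = √148 = 2*√37 ≈ 12.166)
(-20 + v)² = (-20 + 2*√37)²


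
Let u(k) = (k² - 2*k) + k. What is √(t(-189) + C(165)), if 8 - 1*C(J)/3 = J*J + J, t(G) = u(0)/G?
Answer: I*√82146 ≈ 286.61*I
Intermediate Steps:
u(k) = k² - k
t(G) = 0 (t(G) = (0*(-1 + 0))/G = (0*(-1))/G = 0/G = 0)
C(J) = 24 - 3*J - 3*J² (C(J) = 24 - 3*(J*J + J) = 24 - 3*(J² + J) = 24 - 3*(J + J²) = 24 + (-3*J - 3*J²) = 24 - 3*J - 3*J²)
√(t(-189) + C(165)) = √(0 + (24 - 3*165 - 3*165²)) = √(0 + (24 - 495 - 3*27225)) = √(0 + (24 - 495 - 81675)) = √(0 - 82146) = √(-82146) = I*√82146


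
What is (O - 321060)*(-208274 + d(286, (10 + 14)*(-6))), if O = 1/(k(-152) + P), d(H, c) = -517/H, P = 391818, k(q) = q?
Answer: 35839393232888631/535964 ≈ 6.6869e+10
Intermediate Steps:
O = 1/391666 (O = 1/(-152 + 391818) = 1/391666 ≈ 2.5532e-6)
(O - 321060)*(-208274 + d(286, (10 + 14)*(-6))) = (1/391666 - 321060)*(-208274 - 517/286) = -125748285959*(-208274 - 517*1/286)/391666 = -125748285959*(-208274 - 47/26)/391666 = -125748285959/391666*(-5415171/26) = 35839393232888631/535964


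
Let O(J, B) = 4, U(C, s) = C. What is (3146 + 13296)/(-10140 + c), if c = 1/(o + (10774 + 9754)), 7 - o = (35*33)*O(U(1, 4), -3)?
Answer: -261674430/161378099 ≈ -1.6215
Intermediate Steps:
o = -4613 (o = 7 - 35*33*4 = 7 - 1155*4 = 7 - 1*4620 = 7 - 4620 = -4613)
c = 1/15915 (c = 1/(-4613 + (10774 + 9754)) = 1/(-4613 + 20528) = 1/15915 ≈ 6.2834e-5)
(3146 + 13296)/(-10140 + c) = (3146 + 13296)/(-10140 + 1/15915) = 16442/(-161378099/15915) = 16442*(-15915/161378099) = -261674430/161378099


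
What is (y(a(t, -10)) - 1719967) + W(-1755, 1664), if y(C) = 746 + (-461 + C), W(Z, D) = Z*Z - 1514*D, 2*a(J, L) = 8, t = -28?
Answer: -1158949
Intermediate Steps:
a(J, L) = 4 (a(J, L) = (½)*8 = 4)
W(Z, D) = Z² - 1514*D
y(C) = 285 + C
(y(a(t, -10)) - 1719967) + W(-1755, 1664) = ((285 + 4) - 1719967) + ((-1755)² - 1514*1664) = (289 - 1719967) + (3080025 - 2519296) = -1719678 + 560729 = -1158949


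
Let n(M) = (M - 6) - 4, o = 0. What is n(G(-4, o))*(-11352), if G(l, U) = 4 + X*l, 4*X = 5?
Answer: 124872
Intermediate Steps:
X = 5/4 (X = (¼)*5 = 5/4 ≈ 1.2500)
G(l, U) = 4 + 5*l/4
n(M) = -10 + M (n(M) = (-6 + M) - 4 = -10 + M)
n(G(-4, o))*(-11352) = (-10 + (4 + (5/4)*(-4)))*(-11352) = (-10 + (4 - 5))*(-11352) = (-10 - 1)*(-11352) = -11*(-11352) = 124872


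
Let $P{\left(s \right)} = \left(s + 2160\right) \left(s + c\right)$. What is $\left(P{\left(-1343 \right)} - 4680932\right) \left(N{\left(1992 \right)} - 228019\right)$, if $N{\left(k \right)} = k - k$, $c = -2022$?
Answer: $1694212408603$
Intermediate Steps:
$N{\left(k \right)} = 0$
$P{\left(s \right)} = \left(-2022 + s\right) \left(2160 + s\right)$ ($P{\left(s \right)} = \left(s + 2160\right) \left(s - 2022\right) = \left(2160 + s\right) \left(-2022 + s\right) = \left(-2022 + s\right) \left(2160 + s\right)$)
$\left(P{\left(-1343 \right)} - 4680932\right) \left(N{\left(1992 \right)} - 228019\right) = \left(\left(-4367520 + \left(-1343\right)^{2} + 138 \left(-1343\right)\right) - 4680932\right) \left(0 - 228019\right) = \left(\left(-4367520 + 1803649 - 185334\right) - 4680932\right) \left(-228019\right) = \left(-2749205 - 4680932\right) \left(-228019\right) = \left(-7430137\right) \left(-228019\right) = 1694212408603$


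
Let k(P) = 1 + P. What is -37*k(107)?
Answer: -3996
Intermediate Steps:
-37*k(107) = -37*(1 + 107) = -37*108 = -3996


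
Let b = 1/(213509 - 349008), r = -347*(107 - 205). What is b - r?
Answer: -4607778995/135499 ≈ -34006.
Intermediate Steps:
r = 34006 (r = -347*(-98) = 34006)
b = -1/135499 (b = 1/(-135499) = -1/135499 ≈ -7.3801e-6)
b - r = -1/135499 - 1*34006 = -1/135499 - 34006 = -4607778995/135499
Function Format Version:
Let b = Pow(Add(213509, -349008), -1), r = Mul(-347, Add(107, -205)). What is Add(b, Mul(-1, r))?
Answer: Rational(-4607778995, 135499) ≈ -34006.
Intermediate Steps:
r = 34006 (r = Mul(-347, -98) = 34006)
b = Rational(-1, 135499) (b = Pow(-135499, -1) = Rational(-1, 135499) ≈ -7.3801e-6)
Add(b, Mul(-1, r)) = Add(Rational(-1, 135499), Mul(-1, 34006)) = Add(Rational(-1, 135499), -34006) = Rational(-4607778995, 135499)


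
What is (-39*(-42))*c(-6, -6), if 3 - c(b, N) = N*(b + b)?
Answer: -113022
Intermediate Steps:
c(b, N) = 3 - 2*N*b (c(b, N) = 3 - N*(b + b) = 3 - N*2*b = 3 - 2*N*b)
(-39*(-42))*c(-6, -6) = (-39*(-42))*(3 - 2*(-6)*(-6)) = 1638*(3 - 72) = 1638*(-69) = -113022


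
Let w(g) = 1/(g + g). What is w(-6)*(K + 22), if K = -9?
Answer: -13/12 ≈ -1.0833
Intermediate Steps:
w(g) = 1/(2*g)
w(-6)*(K + 22) = ((1/2)/(-6))*(-9 + 22) = ((1/2)*(-1/6))*13 = -1/12*13 = -13/12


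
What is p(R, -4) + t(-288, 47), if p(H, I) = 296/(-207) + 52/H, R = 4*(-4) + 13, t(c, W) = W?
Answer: 5845/207 ≈ 28.237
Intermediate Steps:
R = -3 (R = -16 + 13 = -3)
p(H, I) = -296/207 + 52/H (p(H, I) = 296*(-1/207) + 52/H = -296/207 + 52/H)
p(R, -4) + t(-288, 47) = (-296/207 + 52/(-3)) + 47 = (-296/207 + 52*(-⅓)) + 47 = (-296/207 - 52/3) + 47 = -3884/207 + 47 = 5845/207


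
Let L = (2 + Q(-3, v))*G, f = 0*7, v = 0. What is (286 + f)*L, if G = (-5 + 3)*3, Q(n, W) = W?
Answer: -3432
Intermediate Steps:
G = -6 (G = -2*3 = -6)
f = 0
L = -12 (L = (2 + 0)*(-6) = 2*(-6) = -12)
(286 + f)*L = (286 + 0)*(-12) = 286*(-12) = -3432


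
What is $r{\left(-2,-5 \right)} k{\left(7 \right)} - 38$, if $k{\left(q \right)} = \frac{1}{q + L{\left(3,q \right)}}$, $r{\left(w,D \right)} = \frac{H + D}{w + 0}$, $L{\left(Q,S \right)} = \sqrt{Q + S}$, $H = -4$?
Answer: $- \frac{967}{26} - \frac{3 \sqrt{10}}{26} \approx -37.557$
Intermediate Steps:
$r{\left(w,D \right)} = \frac{-4 + D}{w}$ ($r{\left(w,D \right)} = \frac{-4 + D}{w + 0} = \frac{-4 + D}{w}$)
$k{\left(q \right)} = \frac{1}{q + \sqrt{3 + q}}$
$r{\left(-2,-5 \right)} k{\left(7 \right)} - 38 = \frac{\frac{1}{-2} \left(-4 - 5\right)}{7 + \sqrt{3 + 7}} - 38 = \frac{\left(- \frac{1}{2}\right) \left(-9\right)}{7 + \sqrt{10}} - 38 = \frac{9}{2 \left(7 + \sqrt{10}\right)} - 38 = -38 + \frac{9}{2 \left(7 + \sqrt{10}\right)}$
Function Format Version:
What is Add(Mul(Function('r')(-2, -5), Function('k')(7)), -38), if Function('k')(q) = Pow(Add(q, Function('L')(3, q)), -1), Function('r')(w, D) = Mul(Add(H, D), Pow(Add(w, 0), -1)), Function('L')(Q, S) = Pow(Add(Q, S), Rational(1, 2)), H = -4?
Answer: Add(Rational(-967, 26), Mul(Rational(-3, 26), Pow(10, Rational(1, 2)))) ≈ -37.557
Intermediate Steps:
Function('r')(w, D) = Mul(Pow(w, -1), Add(-4, D)) (Function('r')(w, D) = Mul(Add(-4, D), Pow(Add(w, 0), -1)) = Mul(Add(-4, D), Pow(w, -1)) = Mul(Pow(w, -1), Add(-4, D)))
Function('k')(q) = Pow(Add(q, Pow(Add(3, q), Rational(1, 2))), -1)
Add(Mul(Function('r')(-2, -5), Function('k')(7)), -38) = Add(Mul(Mul(Pow(-2, -1), Add(-4, -5)), Pow(Add(7, Pow(Add(3, 7), Rational(1, 2))), -1)), -38) = Add(Mul(Mul(Rational(-1, 2), -9), Pow(Add(7, Pow(10, Rational(1, 2))), -1)), -38) = Add(Mul(Rational(9, 2), Pow(Add(7, Pow(10, Rational(1, 2))), -1)), -38) = Add(-38, Mul(Rational(9, 2), Pow(Add(7, Pow(10, Rational(1, 2))), -1)))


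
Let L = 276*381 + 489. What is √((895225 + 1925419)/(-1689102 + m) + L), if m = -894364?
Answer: √176274693608298379/1291733 ≈ 325.03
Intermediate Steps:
L = 105645 (L = 105156 + 489 = 105645)
√((895225 + 1925419)/(-1689102 + m) + L) = √((895225 + 1925419)/(-1689102 - 894364) + 105645) = √(2820644/(-2583466) + 105645) = √(2820644*(-1/2583466) + 105645) = √(-1410322/1291733 + 105645) = √(136463722463/1291733) = √176274693608298379/1291733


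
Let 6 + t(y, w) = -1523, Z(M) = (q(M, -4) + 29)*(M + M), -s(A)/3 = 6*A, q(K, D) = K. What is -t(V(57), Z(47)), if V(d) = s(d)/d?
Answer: 1529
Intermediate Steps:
s(A) = -18*A
V(d) = -18 (V(d) = (-18*d)/d = -18)
Z(M) = 2*M*(29 + M) (Z(M) = (M + 29)*(M + M) = (29 + M)*(2*M) = 2*M*(29 + M))
t(y, w) = -1529 (t(y, w) = -6 - 1523 = -1529)
-t(V(57), Z(47)) = -1*(-1529) = 1529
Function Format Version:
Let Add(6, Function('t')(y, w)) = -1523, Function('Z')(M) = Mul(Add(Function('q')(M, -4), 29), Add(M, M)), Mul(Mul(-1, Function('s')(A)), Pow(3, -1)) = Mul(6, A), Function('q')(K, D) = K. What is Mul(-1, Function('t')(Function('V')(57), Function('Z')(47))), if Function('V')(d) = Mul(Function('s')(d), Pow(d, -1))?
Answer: 1529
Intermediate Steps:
Function('s')(A) = Mul(-18, A) (Function('s')(A) = Mul(-3, Mul(6, A)) = Mul(-18, A))
Function('V')(d) = -18 (Function('V')(d) = Mul(Mul(-18, d), Pow(d, -1)) = -18)
Function('Z')(M) = Mul(2, M, Add(29, M)) (Function('Z')(M) = Mul(Add(M, 29), Add(M, M)) = Mul(Add(29, M), Mul(2, M)) = Mul(2, M, Add(29, M)))
Function('t')(y, w) = -1529 (Function('t')(y, w) = Add(-6, -1523) = -1529)
Mul(-1, Function('t')(Function('V')(57), Function('Z')(47))) = Mul(-1, -1529) = 1529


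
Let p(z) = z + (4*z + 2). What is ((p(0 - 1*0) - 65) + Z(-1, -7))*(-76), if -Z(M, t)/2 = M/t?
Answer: 33668/7 ≈ 4809.7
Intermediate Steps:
Z(M, t) = -2*M/t
p(z) = 2 + 5*z (p(z) = z + (2 + 4*z) = 2 + 5*z)
((p(0 - 1*0) - 65) + Z(-1, -7))*(-76) = (((2 + 5*(0 - 1*0)) - 65) - 2*(-1)/(-7))*(-76) = (((2 + 5*(0 + 0)) - 65) - 2*(-1)*(-1/7))*(-76) = (((2 + 5*0) - 65) - 2/7)*(-76) = (((2 + 0) - 65) - 2/7)*(-76) = ((2 - 65) - 2/7)*(-76) = (-63 - 2/7)*(-76) = -443/7*(-76) = 33668/7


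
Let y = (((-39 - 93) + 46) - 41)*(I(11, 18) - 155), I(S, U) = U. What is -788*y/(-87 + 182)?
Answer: -13710412/95 ≈ -1.4432e+5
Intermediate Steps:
y = 17399 (y = (((-39 - 93) + 46) - 41)*(18 - 155) = ((-132 + 46) - 41)*(-137) = (-86 - 41)*(-137) = -127*(-137) = 17399)
-788*y/(-87 + 182) = -13710412/(-87 + 182) = -13710412/95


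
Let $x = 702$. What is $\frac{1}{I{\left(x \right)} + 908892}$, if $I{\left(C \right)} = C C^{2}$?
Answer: $\frac{1}{346857300} \approx 2.883 \cdot 10^{-9}$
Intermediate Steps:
$I{\left(C \right)} = C^{3}$
$\frac{1}{I{\left(x \right)} + 908892} = \frac{1}{702^{3} + 908892} = \frac{1}{345948408 + 908892} = \frac{1}{346857300}$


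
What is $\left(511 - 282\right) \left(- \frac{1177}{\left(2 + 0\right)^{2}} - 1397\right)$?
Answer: $- \frac{1549185}{4} \approx -3.873 \cdot 10^{5}$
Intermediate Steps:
$\left(511 - 282\right) \left(- \frac{1177}{\left(2 + 0\right)^{2}} - 1397\right) = 229 \left(- \frac{1177}{2^{2}} - 1397\right) = 229 \left(- \frac{1177}{4} - 1397\right) = 229 \left(- \frac{6765}{4}\right) = - \frac{1549185}{4}$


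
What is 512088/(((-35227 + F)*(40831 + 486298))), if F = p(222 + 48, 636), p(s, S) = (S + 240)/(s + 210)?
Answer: -6827840/247576150301 ≈ -2.7579e-5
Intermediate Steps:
p(s, S) = (240 + S)/(210 + s)
F = 73/40 (F = (240 + 636)/(210 + (222 + 48)) = 876/(210 + 270) = 876/480 = (1/480)*876 = 73/40 ≈ 1.8250)
512088/(((-35227 + F)*(40831 + 486298))) = 512088/(((-35227 + 73/40)*(40831 + 486298))) = 512088/((-1409007/40*527129)) = 512088/(-742728450903/40) = 512088*(-40/742728450903) = -6827840/247576150301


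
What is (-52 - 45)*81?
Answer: -7857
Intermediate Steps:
(-52 - 45)*81 = -97*81 = -7857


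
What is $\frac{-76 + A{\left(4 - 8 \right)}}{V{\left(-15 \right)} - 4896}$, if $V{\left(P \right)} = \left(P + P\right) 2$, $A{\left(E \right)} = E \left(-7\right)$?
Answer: $\frac{4}{413} \approx 0.0096852$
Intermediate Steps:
$A{\left(E \right)} = - 7 E$
$V{\left(P \right)} = 4 P$ ($V{\left(P \right)} = 2 P 2 = 4 P$)
$\frac{-76 + A{\left(4 - 8 \right)}}{V{\left(-15 \right)} - 4896} = \frac{-76 - 7 \left(4 - 8\right)}{4 \left(-15\right) - 4896} = \frac{-76 - -28}{-60 - 4896} = \frac{-76 + 28}{-4956} = \left(-48\right) \left(- \frac{1}{4956}\right) = \frac{4}{413}$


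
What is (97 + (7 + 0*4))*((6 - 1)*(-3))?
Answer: -1560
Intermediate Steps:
(97 + (7 + 0*4))*((6 - 1)*(-3)) = (97 + (7 + 0))*(5*(-3)) = (97 + 7)*(-15) = 104*(-15) = -1560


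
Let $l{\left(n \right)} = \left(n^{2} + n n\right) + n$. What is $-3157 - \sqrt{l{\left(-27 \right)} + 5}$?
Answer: $-3157 - 2 \sqrt{359} \approx -3194.9$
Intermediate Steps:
$l{\left(n \right)} = n + 2 n^{2}$ ($l{\left(n \right)} = \left(n^{2} + n^{2}\right) + n = 2 n^{2} + n = n + 2 n^{2}$)
$-3157 - \sqrt{l{\left(-27 \right)} + 5} = -3157 - \sqrt{- 27 \left(1 + 2 \left(-27\right)\right) + 5} = -3157 - \sqrt{- 27 \left(1 - 54\right) + 5} = -3157 - \sqrt{\left(-27\right) \left(-53\right) + 5} = -3157 - \sqrt{1431 + 5} = -3157 - \sqrt{1436} = -3157 - 2 \sqrt{359}$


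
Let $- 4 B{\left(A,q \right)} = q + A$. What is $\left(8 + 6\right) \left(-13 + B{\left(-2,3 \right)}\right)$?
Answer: $- \frac{371}{2} \approx -185.5$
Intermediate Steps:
$B{\left(A,q \right)} = - \frac{A}{4} - \frac{q}{4}$ ($B{\left(A,q \right)} = - \frac{q + A}{4} = - \frac{A + q}{4} = - \frac{A}{4} - \frac{q}{4}$)
$\left(8 + 6\right) \left(-13 + B{\left(-2,3 \right)}\right) = \left(8 + 6\right) \left(-13 - \frac{1}{4}\right) = 14 \left(-13 + \left(\frac{1}{2} - \frac{3}{4}\right)\right) = 14 \left(-13 - \frac{1}{4}\right) = 14 \left(- \frac{53}{4}\right) = - \frac{371}{2}$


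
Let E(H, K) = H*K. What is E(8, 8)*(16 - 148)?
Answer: -8448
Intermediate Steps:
E(8, 8)*(16 - 148) = (8*8)*(16 - 148) = 64*(-132) = -8448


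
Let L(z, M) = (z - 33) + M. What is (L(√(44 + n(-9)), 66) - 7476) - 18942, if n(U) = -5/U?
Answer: -26385 + √401/3 ≈ -26378.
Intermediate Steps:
L(z, M) = -33 + M + z (L(z, M) = (-33 + z) + M = -33 + M + z)
(L(√(44 + n(-9)), 66) - 7476) - 18942 = ((-33 + 66 + √(44 - 5/(-9))) - 7476) - 18942 = ((-33 + 66 + √(44 - 5*(-⅑))) - 7476) - 18942 = ((-33 + 66 + √(44 + 5/9)) - 7476) - 18942 = ((-33 + 66 + √(401/9)) - 7476) - 18942 = ((-33 + 66 + √401/3) - 7476) - 18942 = ((33 + √401/3) - 7476) - 18942 = (-7443 + √401/3) - 18942 = -26385 + √401/3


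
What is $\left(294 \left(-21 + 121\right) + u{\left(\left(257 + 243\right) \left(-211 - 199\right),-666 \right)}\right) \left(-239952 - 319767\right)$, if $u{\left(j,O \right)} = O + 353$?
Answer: $-16280546553$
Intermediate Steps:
$u{\left(j,O \right)} = 353 + O$
$\left(294 \left(-21 + 121\right) + u{\left(\left(257 + 243\right) \left(-211 - 199\right),-666 \right)}\right) \left(-239952 - 319767\right) = \left(294 \left(-21 + 121\right) + \left(353 - 666\right)\right) \left(-239952 - 319767\right) = \left(294 \cdot 100 - 313\right) \left(-559719\right) = \left(29400 - 313\right) \left(-559719\right) = 29087 \left(-559719\right) = -16280546553$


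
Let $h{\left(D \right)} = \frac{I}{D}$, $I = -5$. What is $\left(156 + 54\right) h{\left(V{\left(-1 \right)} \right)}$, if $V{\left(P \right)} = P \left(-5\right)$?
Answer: $-210$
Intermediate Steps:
$V{\left(P \right)} = - 5 P$
$h{\left(D \right)} = - \frac{5}{D}$
$\left(156 + 54\right) h{\left(V{\left(-1 \right)} \right)} = \left(156 + 54\right) \left(- \frac{5}{\left(-5\right) \left(-1\right)}\right) = 210 \left(- \frac{5}{5}\right) = 210 \left(\left(-5\right) \frac{1}{5}\right) = 210 \left(-1\right) = -210$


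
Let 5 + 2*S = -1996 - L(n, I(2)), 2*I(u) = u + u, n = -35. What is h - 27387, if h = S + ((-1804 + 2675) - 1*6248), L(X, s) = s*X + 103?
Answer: -33781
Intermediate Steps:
I(u) = u (I(u) = (u + u)/2 = (2*u)/2 = u)
L(X, s) = 103 + X*s (L(X, s) = X*s + 103 = 103 + X*s)
S = -1017 (S = -5/2 + (-1996 - (103 - 35*2))/2 = -5/2 + (-1996 - (103 - 70))/2 = -5/2 + (-1996 - 1*33)/2 = -5/2 + (-1996 - 33)/2 = -5/2 + (½)*(-2029) = -5/2 - 2029/2 = -1017)
h = -6394 (h = -1017 + ((-1804 + 2675) - 1*6248) = -1017 + (871 - 6248) = -1017 - 5377 = -6394)
h - 27387 = -6394 - 27387 = -33781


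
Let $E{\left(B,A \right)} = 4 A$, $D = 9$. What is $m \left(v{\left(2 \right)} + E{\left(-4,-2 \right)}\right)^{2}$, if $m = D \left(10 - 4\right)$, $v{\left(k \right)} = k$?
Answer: $1944$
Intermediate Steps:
$m = 54$ ($m = 9 \left(10 - 4\right) = 9 \cdot 6 = 54$)
$m \left(v{\left(2 \right)} + E{\left(-4,-2 \right)}\right)^{2} = 54 \left(2 + 4 \left(-2\right)\right)^{2} = 54 \left(2 - 8\right)^{2} = 54 \left(-6\right)^{2} = 54 \cdot 36 = 1944$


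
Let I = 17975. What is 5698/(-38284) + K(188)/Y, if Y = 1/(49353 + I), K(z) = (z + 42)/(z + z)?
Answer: 37052652657/899674 ≈ 41185.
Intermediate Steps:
K(z) = (42 + z)/(2*z) (K(z) = (42 + z)/((2*z)) = (42 + z)*(1/(2*z)) = (42 + z)/(2*z))
Y = 1/67328 (Y = 1/(49353 + 17975) = 1/67328 ≈ 1.4853e-5)
5698/(-38284) + K(188)/Y = 5698/(-38284) + ((1/2)*(42 + 188)/188)/(1/67328) = 5698*(-1/38284) + ((1/2)*(1/188)*230)*67328 = -2849/19142 + (115/188)*67328 = -2849/19142 + 1935680/47 = 37052652657/899674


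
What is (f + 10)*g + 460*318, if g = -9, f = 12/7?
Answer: 1023222/7 ≈ 1.4617e+5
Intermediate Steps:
f = 12/7 (f = 12*(1/7) = 12/7 ≈ 1.7143)
(f + 10)*g + 460*318 = (12/7 + 10)*(-9) + 460*318 = (82/7)*(-9) + 146280 = -738/7 + 146280 = 1023222/7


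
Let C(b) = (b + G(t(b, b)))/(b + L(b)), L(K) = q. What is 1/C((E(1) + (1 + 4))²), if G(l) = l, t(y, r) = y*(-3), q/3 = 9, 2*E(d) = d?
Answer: -229/242 ≈ -0.94628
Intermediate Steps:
E(d) = d/2
q = 27 (q = 3*9 = 27)
t(y, r) = -3*y
L(K) = 27
C(b) = -2*b/(27 + b) (C(b) = (b - 3*b)/(b + 27) = (-2*b)/(27 + b) = -2*b/(27 + b))
1/C((E(1) + (1 + 4))²) = 1/(-2*((½)*1 + (1 + 4))²/(27 + ((½)*1 + (1 + 4))²)) = 1/(-2*(½ + 5)²/(27 + (½ + 5)²)) = 1/(-2*(11/2)²/(27 + (11/2)²)) = 1/(-2*121/4/(27 + 121/4)) = 1/(-2*121/4/229/4) = 1/(-2*121/4*4/229) = 1/(-242/229) = -229/242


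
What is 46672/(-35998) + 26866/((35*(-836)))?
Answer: -4384859/1979890 ≈ -2.2147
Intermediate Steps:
46672/(-35998) + 26866/((35*(-836))) = 46672*(-1/35998) + 26866/(-29260) = -23336/17999 + 26866*(-1/29260) = -23336/17999 - 101/110 = -4384859/1979890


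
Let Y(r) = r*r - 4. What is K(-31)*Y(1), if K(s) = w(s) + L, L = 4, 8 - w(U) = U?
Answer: -129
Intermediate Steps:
w(U) = 8 - U
K(s) = 12 - s (K(s) = (8 - s) + 4 = 12 - s)
Y(r) = -4 + r² (Y(r) = r² - 4 = -4 + r²)
K(-31)*Y(1) = (12 - 1*(-31))*(-4 + 1²) = (12 + 31)*(-4 + 1) = 43*(-3) = -129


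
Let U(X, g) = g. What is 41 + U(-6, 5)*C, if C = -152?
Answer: -719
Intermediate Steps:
41 + U(-6, 5)*C = 41 + 5*(-152) = 41 - 760 = -719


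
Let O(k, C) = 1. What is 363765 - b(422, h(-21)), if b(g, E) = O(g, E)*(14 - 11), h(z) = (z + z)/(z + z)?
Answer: 363762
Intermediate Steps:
h(z) = 1 (h(z) = (2*z)/((2*z)) = (2*z)*(1/(2*z)) = 1)
b(g, E) = 3 (b(g, E) = 1*(14 - 11) = 1*3 = 3)
363765 - b(422, h(-21)) = 363765 - 1*3 = 363765 - 3 = 363762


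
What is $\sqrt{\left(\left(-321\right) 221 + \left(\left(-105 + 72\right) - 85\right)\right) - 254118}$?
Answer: $i \sqrt{325177} \approx 570.24 i$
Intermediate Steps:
$\sqrt{\left(\left(-321\right) 221 + \left(\left(-105 + 72\right) - 85\right)\right) - 254118} = \sqrt{\left(-70941 - 118\right) - 254118} = \sqrt{-71059 - 254118} = \sqrt{-325177} = i \sqrt{325177}$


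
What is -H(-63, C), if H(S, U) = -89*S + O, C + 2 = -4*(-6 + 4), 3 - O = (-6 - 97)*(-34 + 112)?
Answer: -13644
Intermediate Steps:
O = 8037 (O = 3 - (-6 - 97)*(-34 + 112) = 3 - (-103)*78 = 3 - 1*(-8034) = 3 + 8034 = 8037)
C = 6 (C = -2 - 4*(-6 + 4) = -2 - 4*(-2) = -2 + 8 = 6)
H(S, U) = 8037 - 89*S (H(S, U) = -89*S + 8037 = 8037 - 89*S)
-H(-63, C) = -(8037 - 89*(-63)) = -(8037 + 5607) = -1*13644 = -13644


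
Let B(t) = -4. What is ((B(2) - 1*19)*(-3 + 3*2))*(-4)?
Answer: 276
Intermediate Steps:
((B(2) - 1*19)*(-3 + 3*2))*(-4) = ((-4 - 1*19)*(-3 + 3*2))*(-4) = ((-4 - 19)*(-3 + 6))*(-4) = -23*3*(-4) = -69*(-4) = 276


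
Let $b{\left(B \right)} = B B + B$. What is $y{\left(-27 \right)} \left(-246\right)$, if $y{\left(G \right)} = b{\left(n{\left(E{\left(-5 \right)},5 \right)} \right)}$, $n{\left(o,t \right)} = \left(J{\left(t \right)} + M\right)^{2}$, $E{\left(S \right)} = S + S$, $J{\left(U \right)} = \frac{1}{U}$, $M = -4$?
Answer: $- \frac{34279116}{625} \approx -54847.0$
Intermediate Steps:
$E{\left(S \right)} = 2 S$
$n{\left(o,t \right)} = \left(-4 + \frac{1}{t}\right)^{2}$ ($n{\left(o,t \right)} = \left(\frac{1}{t} - 4\right)^{2} = \left(-4 + \frac{1}{t}\right)^{2}$)
$b{\left(B \right)} = B + B^{2}$ ($b{\left(B \right)} = B^{2} + B = B + B^{2}$)
$y{\left(G \right)} = \frac{139346}{625}$ ($y{\left(G \right)} = \frac{\left(-1 + 4 \cdot 5\right)^{2}}{25} \left(1 + \frac{\left(-1 + 4 \cdot 5\right)^{2}}{25}\right) = \frac{\left(-1 + 20\right)^{2}}{25} \left(1 + \frac{\left(-1 + 20\right)^{2}}{25}\right) = \frac{19^{2}}{25} \left(1 + \frac{19^{2}}{25}\right) = \frac{1}{25} \cdot 361 \left(1 + \frac{1}{25} \cdot 361\right) = \frac{361 \left(1 + \frac{361}{25}\right)}{25} = \frac{361}{25} \cdot \frac{386}{25} = \frac{139346}{625}$)
$y{\left(-27 \right)} \left(-246\right) = \frac{139346}{625} \left(-246\right) = - \frac{34279116}{625}$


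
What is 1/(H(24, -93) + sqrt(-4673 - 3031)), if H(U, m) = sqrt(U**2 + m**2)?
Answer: 1/(3*(5*sqrt(41) + 2*I*sqrt(214))) ≈ 0.0056735 - 0.0051847*I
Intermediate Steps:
1/(H(24, -93) + sqrt(-4673 - 3031)) = 1/(sqrt(24**2 + (-93)**2) + sqrt(-4673 - 3031)) = 1/(sqrt(576 + 8649) + sqrt(-7704)) = 1/(sqrt(9225) + 6*I*sqrt(214)) = 1/(15*sqrt(41) + 6*I*sqrt(214))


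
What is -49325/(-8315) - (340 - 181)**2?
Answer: -42032438/1663 ≈ -25275.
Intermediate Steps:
-49325/(-8315) - (340 - 181)**2 = -49325*(-1/8315) - 1*159**2 = 9865/1663 - 1*25281 = 9865/1663 - 25281 = -42032438/1663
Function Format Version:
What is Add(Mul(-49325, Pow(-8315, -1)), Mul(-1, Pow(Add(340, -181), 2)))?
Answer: Rational(-42032438, 1663) ≈ -25275.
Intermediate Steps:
Add(Mul(-49325, Pow(-8315, -1)), Mul(-1, Pow(Add(340, -181), 2))) = Add(Mul(-49325, Rational(-1, 8315)), Mul(-1, Pow(159, 2))) = Add(Rational(9865, 1663), Mul(-1, 25281)) = Add(Rational(9865, 1663), -25281) = Rational(-42032438, 1663)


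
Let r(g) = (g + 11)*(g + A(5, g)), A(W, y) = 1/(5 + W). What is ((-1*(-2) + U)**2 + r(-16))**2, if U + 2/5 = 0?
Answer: 16834609/2500 ≈ 6733.8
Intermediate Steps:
U = -2/5 (U = -2/5 + 0 = -2/5 ≈ -0.40000)
r(g) = (11 + g)*(1/10 + g) (r(g) = (g + 11)*(g + 1/(5 + 5)) = (11 + g)*(g + 1/10) = (11 + g)*(1/10 + g))
((-1*(-2) + U)**2 + r(-16))**2 = ((-1*(-2) - 2/5)**2 + (11/10 + (-16)**2 + (111/10)*(-16)))**2 = ((2 - 2/5)**2 + (11/10 + 256 - 888/5))**2 = ((8/5)**2 + 159/2)**2 = (64/25 + 159/2)**2 = (4103/50)**2 = 16834609/2500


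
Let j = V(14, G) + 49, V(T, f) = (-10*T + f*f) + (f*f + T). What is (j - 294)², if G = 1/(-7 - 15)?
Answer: 8060627961/58564 ≈ 1.3764e+5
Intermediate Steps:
G = -1/22 (G = 1/(-22) = -1/22 ≈ -0.045455)
V(T, f) = -9*T + 2*f² (V(T, f) = (-10*T + f²) + (f² + T) = (f² - 10*T) + (T + f²) = -9*T + 2*f²)
j = -18633/242 (j = (-9*14 + 2*(-1/22)²) + 49 = (-126 + 2*(1/484)) + 49 = (-126 + 1/242) + 49 = -30491/242 + 49 = -18633/242 ≈ -76.996)
(j - 294)² = (-18633/242 - 294)² = (-89781/242)² = 8060627961/58564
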